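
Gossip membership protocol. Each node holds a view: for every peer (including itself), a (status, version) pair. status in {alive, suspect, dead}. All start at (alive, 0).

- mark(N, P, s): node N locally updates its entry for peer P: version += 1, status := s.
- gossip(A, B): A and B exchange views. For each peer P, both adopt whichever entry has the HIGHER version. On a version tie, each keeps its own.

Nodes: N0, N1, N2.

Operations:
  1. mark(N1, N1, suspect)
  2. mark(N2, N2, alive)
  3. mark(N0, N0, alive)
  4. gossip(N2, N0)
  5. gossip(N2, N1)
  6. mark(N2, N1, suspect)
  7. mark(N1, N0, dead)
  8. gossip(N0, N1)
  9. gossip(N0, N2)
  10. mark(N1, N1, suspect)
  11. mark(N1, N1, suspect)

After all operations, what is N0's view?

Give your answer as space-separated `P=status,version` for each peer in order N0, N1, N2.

Op 1: N1 marks N1=suspect -> (suspect,v1)
Op 2: N2 marks N2=alive -> (alive,v1)
Op 3: N0 marks N0=alive -> (alive,v1)
Op 4: gossip N2<->N0 -> N2.N0=(alive,v1) N2.N1=(alive,v0) N2.N2=(alive,v1) | N0.N0=(alive,v1) N0.N1=(alive,v0) N0.N2=(alive,v1)
Op 5: gossip N2<->N1 -> N2.N0=(alive,v1) N2.N1=(suspect,v1) N2.N2=(alive,v1) | N1.N0=(alive,v1) N1.N1=(suspect,v1) N1.N2=(alive,v1)
Op 6: N2 marks N1=suspect -> (suspect,v2)
Op 7: N1 marks N0=dead -> (dead,v2)
Op 8: gossip N0<->N1 -> N0.N0=(dead,v2) N0.N1=(suspect,v1) N0.N2=(alive,v1) | N1.N0=(dead,v2) N1.N1=(suspect,v1) N1.N2=(alive,v1)
Op 9: gossip N0<->N2 -> N0.N0=(dead,v2) N0.N1=(suspect,v2) N0.N2=(alive,v1) | N2.N0=(dead,v2) N2.N1=(suspect,v2) N2.N2=(alive,v1)
Op 10: N1 marks N1=suspect -> (suspect,v2)
Op 11: N1 marks N1=suspect -> (suspect,v3)

Answer: N0=dead,2 N1=suspect,2 N2=alive,1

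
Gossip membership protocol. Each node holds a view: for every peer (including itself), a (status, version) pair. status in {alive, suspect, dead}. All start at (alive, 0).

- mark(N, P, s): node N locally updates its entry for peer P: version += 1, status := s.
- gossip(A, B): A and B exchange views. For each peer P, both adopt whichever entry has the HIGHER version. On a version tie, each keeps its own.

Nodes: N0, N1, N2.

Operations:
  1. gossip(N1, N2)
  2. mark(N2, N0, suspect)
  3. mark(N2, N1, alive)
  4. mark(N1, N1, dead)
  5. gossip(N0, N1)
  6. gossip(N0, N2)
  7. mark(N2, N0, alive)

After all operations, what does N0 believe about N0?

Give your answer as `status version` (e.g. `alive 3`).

Answer: suspect 1

Derivation:
Op 1: gossip N1<->N2 -> N1.N0=(alive,v0) N1.N1=(alive,v0) N1.N2=(alive,v0) | N2.N0=(alive,v0) N2.N1=(alive,v0) N2.N2=(alive,v0)
Op 2: N2 marks N0=suspect -> (suspect,v1)
Op 3: N2 marks N1=alive -> (alive,v1)
Op 4: N1 marks N1=dead -> (dead,v1)
Op 5: gossip N0<->N1 -> N0.N0=(alive,v0) N0.N1=(dead,v1) N0.N2=(alive,v0) | N1.N0=(alive,v0) N1.N1=(dead,v1) N1.N2=(alive,v0)
Op 6: gossip N0<->N2 -> N0.N0=(suspect,v1) N0.N1=(dead,v1) N0.N2=(alive,v0) | N2.N0=(suspect,v1) N2.N1=(alive,v1) N2.N2=(alive,v0)
Op 7: N2 marks N0=alive -> (alive,v2)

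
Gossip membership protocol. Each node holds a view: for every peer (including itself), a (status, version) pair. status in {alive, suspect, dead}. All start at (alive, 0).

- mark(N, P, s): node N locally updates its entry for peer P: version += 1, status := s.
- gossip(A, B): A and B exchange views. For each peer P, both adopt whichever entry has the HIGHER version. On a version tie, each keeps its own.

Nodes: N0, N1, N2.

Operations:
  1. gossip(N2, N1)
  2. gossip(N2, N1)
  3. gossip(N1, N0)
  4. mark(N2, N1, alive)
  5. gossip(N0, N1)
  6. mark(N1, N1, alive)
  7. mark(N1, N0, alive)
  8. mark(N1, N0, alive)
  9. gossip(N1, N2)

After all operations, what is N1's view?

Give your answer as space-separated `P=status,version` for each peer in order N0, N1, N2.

Answer: N0=alive,2 N1=alive,1 N2=alive,0

Derivation:
Op 1: gossip N2<->N1 -> N2.N0=(alive,v0) N2.N1=(alive,v0) N2.N2=(alive,v0) | N1.N0=(alive,v0) N1.N1=(alive,v0) N1.N2=(alive,v0)
Op 2: gossip N2<->N1 -> N2.N0=(alive,v0) N2.N1=(alive,v0) N2.N2=(alive,v0) | N1.N0=(alive,v0) N1.N1=(alive,v0) N1.N2=(alive,v0)
Op 3: gossip N1<->N0 -> N1.N0=(alive,v0) N1.N1=(alive,v0) N1.N2=(alive,v0) | N0.N0=(alive,v0) N0.N1=(alive,v0) N0.N2=(alive,v0)
Op 4: N2 marks N1=alive -> (alive,v1)
Op 5: gossip N0<->N1 -> N0.N0=(alive,v0) N0.N1=(alive,v0) N0.N2=(alive,v0) | N1.N0=(alive,v0) N1.N1=(alive,v0) N1.N2=(alive,v0)
Op 6: N1 marks N1=alive -> (alive,v1)
Op 7: N1 marks N0=alive -> (alive,v1)
Op 8: N1 marks N0=alive -> (alive,v2)
Op 9: gossip N1<->N2 -> N1.N0=(alive,v2) N1.N1=(alive,v1) N1.N2=(alive,v0) | N2.N0=(alive,v2) N2.N1=(alive,v1) N2.N2=(alive,v0)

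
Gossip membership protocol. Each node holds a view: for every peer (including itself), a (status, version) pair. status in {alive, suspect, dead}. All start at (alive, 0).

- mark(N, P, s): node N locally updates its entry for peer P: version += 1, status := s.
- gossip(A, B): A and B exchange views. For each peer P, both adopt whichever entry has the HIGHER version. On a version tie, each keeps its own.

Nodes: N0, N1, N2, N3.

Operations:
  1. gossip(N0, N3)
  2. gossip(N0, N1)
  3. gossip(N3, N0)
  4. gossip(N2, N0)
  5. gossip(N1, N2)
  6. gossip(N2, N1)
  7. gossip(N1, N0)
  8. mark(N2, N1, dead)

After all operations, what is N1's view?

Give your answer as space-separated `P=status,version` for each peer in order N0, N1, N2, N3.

Op 1: gossip N0<->N3 -> N0.N0=(alive,v0) N0.N1=(alive,v0) N0.N2=(alive,v0) N0.N3=(alive,v0) | N3.N0=(alive,v0) N3.N1=(alive,v0) N3.N2=(alive,v0) N3.N3=(alive,v0)
Op 2: gossip N0<->N1 -> N0.N0=(alive,v0) N0.N1=(alive,v0) N0.N2=(alive,v0) N0.N3=(alive,v0) | N1.N0=(alive,v0) N1.N1=(alive,v0) N1.N2=(alive,v0) N1.N3=(alive,v0)
Op 3: gossip N3<->N0 -> N3.N0=(alive,v0) N3.N1=(alive,v0) N3.N2=(alive,v0) N3.N3=(alive,v0) | N0.N0=(alive,v0) N0.N1=(alive,v0) N0.N2=(alive,v0) N0.N3=(alive,v0)
Op 4: gossip N2<->N0 -> N2.N0=(alive,v0) N2.N1=(alive,v0) N2.N2=(alive,v0) N2.N3=(alive,v0) | N0.N0=(alive,v0) N0.N1=(alive,v0) N0.N2=(alive,v0) N0.N3=(alive,v0)
Op 5: gossip N1<->N2 -> N1.N0=(alive,v0) N1.N1=(alive,v0) N1.N2=(alive,v0) N1.N3=(alive,v0) | N2.N0=(alive,v0) N2.N1=(alive,v0) N2.N2=(alive,v0) N2.N3=(alive,v0)
Op 6: gossip N2<->N1 -> N2.N0=(alive,v0) N2.N1=(alive,v0) N2.N2=(alive,v0) N2.N3=(alive,v0) | N1.N0=(alive,v0) N1.N1=(alive,v0) N1.N2=(alive,v0) N1.N3=(alive,v0)
Op 7: gossip N1<->N0 -> N1.N0=(alive,v0) N1.N1=(alive,v0) N1.N2=(alive,v0) N1.N3=(alive,v0) | N0.N0=(alive,v0) N0.N1=(alive,v0) N0.N2=(alive,v0) N0.N3=(alive,v0)
Op 8: N2 marks N1=dead -> (dead,v1)

Answer: N0=alive,0 N1=alive,0 N2=alive,0 N3=alive,0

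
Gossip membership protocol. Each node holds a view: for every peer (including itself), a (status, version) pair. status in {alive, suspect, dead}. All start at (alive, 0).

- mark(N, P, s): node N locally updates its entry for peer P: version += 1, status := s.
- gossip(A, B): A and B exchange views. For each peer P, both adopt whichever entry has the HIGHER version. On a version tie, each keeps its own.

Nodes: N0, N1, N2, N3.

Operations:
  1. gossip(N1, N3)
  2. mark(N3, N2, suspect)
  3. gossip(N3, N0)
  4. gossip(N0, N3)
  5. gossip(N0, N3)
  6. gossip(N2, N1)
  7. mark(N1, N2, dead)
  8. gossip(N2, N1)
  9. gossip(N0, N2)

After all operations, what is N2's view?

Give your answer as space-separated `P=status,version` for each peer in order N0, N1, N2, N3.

Op 1: gossip N1<->N3 -> N1.N0=(alive,v0) N1.N1=(alive,v0) N1.N2=(alive,v0) N1.N3=(alive,v0) | N3.N0=(alive,v0) N3.N1=(alive,v0) N3.N2=(alive,v0) N3.N3=(alive,v0)
Op 2: N3 marks N2=suspect -> (suspect,v1)
Op 3: gossip N3<->N0 -> N3.N0=(alive,v0) N3.N1=(alive,v0) N3.N2=(suspect,v1) N3.N3=(alive,v0) | N0.N0=(alive,v0) N0.N1=(alive,v0) N0.N2=(suspect,v1) N0.N3=(alive,v0)
Op 4: gossip N0<->N3 -> N0.N0=(alive,v0) N0.N1=(alive,v0) N0.N2=(suspect,v1) N0.N3=(alive,v0) | N3.N0=(alive,v0) N3.N1=(alive,v0) N3.N2=(suspect,v1) N3.N3=(alive,v0)
Op 5: gossip N0<->N3 -> N0.N0=(alive,v0) N0.N1=(alive,v0) N0.N2=(suspect,v1) N0.N3=(alive,v0) | N3.N0=(alive,v0) N3.N1=(alive,v0) N3.N2=(suspect,v1) N3.N3=(alive,v0)
Op 6: gossip N2<->N1 -> N2.N0=(alive,v0) N2.N1=(alive,v0) N2.N2=(alive,v0) N2.N3=(alive,v0) | N1.N0=(alive,v0) N1.N1=(alive,v0) N1.N2=(alive,v0) N1.N3=(alive,v0)
Op 7: N1 marks N2=dead -> (dead,v1)
Op 8: gossip N2<->N1 -> N2.N0=(alive,v0) N2.N1=(alive,v0) N2.N2=(dead,v1) N2.N3=(alive,v0) | N1.N0=(alive,v0) N1.N1=(alive,v0) N1.N2=(dead,v1) N1.N3=(alive,v0)
Op 9: gossip N0<->N2 -> N0.N0=(alive,v0) N0.N1=(alive,v0) N0.N2=(suspect,v1) N0.N3=(alive,v0) | N2.N0=(alive,v0) N2.N1=(alive,v0) N2.N2=(dead,v1) N2.N3=(alive,v0)

Answer: N0=alive,0 N1=alive,0 N2=dead,1 N3=alive,0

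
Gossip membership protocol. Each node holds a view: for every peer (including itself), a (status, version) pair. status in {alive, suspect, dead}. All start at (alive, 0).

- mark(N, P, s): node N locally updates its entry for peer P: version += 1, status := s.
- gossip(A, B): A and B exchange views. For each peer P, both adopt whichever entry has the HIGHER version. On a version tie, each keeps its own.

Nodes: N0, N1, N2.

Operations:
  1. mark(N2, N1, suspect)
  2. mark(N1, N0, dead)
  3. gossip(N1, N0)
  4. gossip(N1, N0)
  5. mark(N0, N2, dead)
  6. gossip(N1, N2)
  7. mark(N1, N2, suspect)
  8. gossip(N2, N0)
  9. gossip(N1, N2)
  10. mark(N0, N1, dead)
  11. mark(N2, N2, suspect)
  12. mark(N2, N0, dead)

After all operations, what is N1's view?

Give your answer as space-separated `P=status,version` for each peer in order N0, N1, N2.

Op 1: N2 marks N1=suspect -> (suspect,v1)
Op 2: N1 marks N0=dead -> (dead,v1)
Op 3: gossip N1<->N0 -> N1.N0=(dead,v1) N1.N1=(alive,v0) N1.N2=(alive,v0) | N0.N0=(dead,v1) N0.N1=(alive,v0) N0.N2=(alive,v0)
Op 4: gossip N1<->N0 -> N1.N0=(dead,v1) N1.N1=(alive,v0) N1.N2=(alive,v0) | N0.N0=(dead,v1) N0.N1=(alive,v0) N0.N2=(alive,v0)
Op 5: N0 marks N2=dead -> (dead,v1)
Op 6: gossip N1<->N2 -> N1.N0=(dead,v1) N1.N1=(suspect,v1) N1.N2=(alive,v0) | N2.N0=(dead,v1) N2.N1=(suspect,v1) N2.N2=(alive,v0)
Op 7: N1 marks N2=suspect -> (suspect,v1)
Op 8: gossip N2<->N0 -> N2.N0=(dead,v1) N2.N1=(suspect,v1) N2.N2=(dead,v1) | N0.N0=(dead,v1) N0.N1=(suspect,v1) N0.N2=(dead,v1)
Op 9: gossip N1<->N2 -> N1.N0=(dead,v1) N1.N1=(suspect,v1) N1.N2=(suspect,v1) | N2.N0=(dead,v1) N2.N1=(suspect,v1) N2.N2=(dead,v1)
Op 10: N0 marks N1=dead -> (dead,v2)
Op 11: N2 marks N2=suspect -> (suspect,v2)
Op 12: N2 marks N0=dead -> (dead,v2)

Answer: N0=dead,1 N1=suspect,1 N2=suspect,1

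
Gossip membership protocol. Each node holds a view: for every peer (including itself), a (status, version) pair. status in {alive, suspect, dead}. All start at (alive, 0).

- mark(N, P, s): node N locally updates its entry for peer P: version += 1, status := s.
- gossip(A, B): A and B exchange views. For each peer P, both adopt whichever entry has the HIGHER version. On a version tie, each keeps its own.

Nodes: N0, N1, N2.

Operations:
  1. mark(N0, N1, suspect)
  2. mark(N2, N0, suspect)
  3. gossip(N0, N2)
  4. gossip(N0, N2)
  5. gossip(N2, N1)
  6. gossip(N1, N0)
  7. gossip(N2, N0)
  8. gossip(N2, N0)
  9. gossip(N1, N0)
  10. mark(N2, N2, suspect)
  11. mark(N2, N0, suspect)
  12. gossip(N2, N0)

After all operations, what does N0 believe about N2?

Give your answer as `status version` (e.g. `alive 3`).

Answer: suspect 1

Derivation:
Op 1: N0 marks N1=suspect -> (suspect,v1)
Op 2: N2 marks N0=suspect -> (suspect,v1)
Op 3: gossip N0<->N2 -> N0.N0=(suspect,v1) N0.N1=(suspect,v1) N0.N2=(alive,v0) | N2.N0=(suspect,v1) N2.N1=(suspect,v1) N2.N2=(alive,v0)
Op 4: gossip N0<->N2 -> N0.N0=(suspect,v1) N0.N1=(suspect,v1) N0.N2=(alive,v0) | N2.N0=(suspect,v1) N2.N1=(suspect,v1) N2.N2=(alive,v0)
Op 5: gossip N2<->N1 -> N2.N0=(suspect,v1) N2.N1=(suspect,v1) N2.N2=(alive,v0) | N1.N0=(suspect,v1) N1.N1=(suspect,v1) N1.N2=(alive,v0)
Op 6: gossip N1<->N0 -> N1.N0=(suspect,v1) N1.N1=(suspect,v1) N1.N2=(alive,v0) | N0.N0=(suspect,v1) N0.N1=(suspect,v1) N0.N2=(alive,v0)
Op 7: gossip N2<->N0 -> N2.N0=(suspect,v1) N2.N1=(suspect,v1) N2.N2=(alive,v0) | N0.N0=(suspect,v1) N0.N1=(suspect,v1) N0.N2=(alive,v0)
Op 8: gossip N2<->N0 -> N2.N0=(suspect,v1) N2.N1=(suspect,v1) N2.N2=(alive,v0) | N0.N0=(suspect,v1) N0.N1=(suspect,v1) N0.N2=(alive,v0)
Op 9: gossip N1<->N0 -> N1.N0=(suspect,v1) N1.N1=(suspect,v1) N1.N2=(alive,v0) | N0.N0=(suspect,v1) N0.N1=(suspect,v1) N0.N2=(alive,v0)
Op 10: N2 marks N2=suspect -> (suspect,v1)
Op 11: N2 marks N0=suspect -> (suspect,v2)
Op 12: gossip N2<->N0 -> N2.N0=(suspect,v2) N2.N1=(suspect,v1) N2.N2=(suspect,v1) | N0.N0=(suspect,v2) N0.N1=(suspect,v1) N0.N2=(suspect,v1)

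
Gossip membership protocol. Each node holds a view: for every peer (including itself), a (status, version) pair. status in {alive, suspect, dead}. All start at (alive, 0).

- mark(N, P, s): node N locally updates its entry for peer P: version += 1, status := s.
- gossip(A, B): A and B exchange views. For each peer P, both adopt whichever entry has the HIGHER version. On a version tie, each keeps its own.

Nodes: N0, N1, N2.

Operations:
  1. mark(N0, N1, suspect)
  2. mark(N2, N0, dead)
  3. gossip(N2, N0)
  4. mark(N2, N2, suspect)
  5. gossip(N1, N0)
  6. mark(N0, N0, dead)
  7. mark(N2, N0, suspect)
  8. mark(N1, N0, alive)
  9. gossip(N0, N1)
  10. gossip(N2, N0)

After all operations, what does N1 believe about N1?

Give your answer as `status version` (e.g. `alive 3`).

Op 1: N0 marks N1=suspect -> (suspect,v1)
Op 2: N2 marks N0=dead -> (dead,v1)
Op 3: gossip N2<->N0 -> N2.N0=(dead,v1) N2.N1=(suspect,v1) N2.N2=(alive,v0) | N0.N0=(dead,v1) N0.N1=(suspect,v1) N0.N2=(alive,v0)
Op 4: N2 marks N2=suspect -> (suspect,v1)
Op 5: gossip N1<->N0 -> N1.N0=(dead,v1) N1.N1=(suspect,v1) N1.N2=(alive,v0) | N0.N0=(dead,v1) N0.N1=(suspect,v1) N0.N2=(alive,v0)
Op 6: N0 marks N0=dead -> (dead,v2)
Op 7: N2 marks N0=suspect -> (suspect,v2)
Op 8: N1 marks N0=alive -> (alive,v2)
Op 9: gossip N0<->N1 -> N0.N0=(dead,v2) N0.N1=(suspect,v1) N0.N2=(alive,v0) | N1.N0=(alive,v2) N1.N1=(suspect,v1) N1.N2=(alive,v0)
Op 10: gossip N2<->N0 -> N2.N0=(suspect,v2) N2.N1=(suspect,v1) N2.N2=(suspect,v1) | N0.N0=(dead,v2) N0.N1=(suspect,v1) N0.N2=(suspect,v1)

Answer: suspect 1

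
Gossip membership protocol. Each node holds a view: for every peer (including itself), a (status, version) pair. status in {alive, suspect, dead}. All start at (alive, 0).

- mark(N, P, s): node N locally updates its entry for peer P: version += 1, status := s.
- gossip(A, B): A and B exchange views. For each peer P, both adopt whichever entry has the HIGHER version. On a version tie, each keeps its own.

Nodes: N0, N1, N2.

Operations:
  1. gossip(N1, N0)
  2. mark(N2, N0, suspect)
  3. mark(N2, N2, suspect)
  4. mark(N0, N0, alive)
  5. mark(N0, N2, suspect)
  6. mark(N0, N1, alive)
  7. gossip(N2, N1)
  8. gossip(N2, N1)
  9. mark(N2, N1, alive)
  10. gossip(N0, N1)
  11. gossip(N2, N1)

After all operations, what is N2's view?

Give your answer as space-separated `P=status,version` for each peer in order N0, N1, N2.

Answer: N0=suspect,1 N1=alive,1 N2=suspect,1

Derivation:
Op 1: gossip N1<->N0 -> N1.N0=(alive,v0) N1.N1=(alive,v0) N1.N2=(alive,v0) | N0.N0=(alive,v0) N0.N1=(alive,v0) N0.N2=(alive,v0)
Op 2: N2 marks N0=suspect -> (suspect,v1)
Op 3: N2 marks N2=suspect -> (suspect,v1)
Op 4: N0 marks N0=alive -> (alive,v1)
Op 5: N0 marks N2=suspect -> (suspect,v1)
Op 6: N0 marks N1=alive -> (alive,v1)
Op 7: gossip N2<->N1 -> N2.N0=(suspect,v1) N2.N1=(alive,v0) N2.N2=(suspect,v1) | N1.N0=(suspect,v1) N1.N1=(alive,v0) N1.N2=(suspect,v1)
Op 8: gossip N2<->N1 -> N2.N0=(suspect,v1) N2.N1=(alive,v0) N2.N2=(suspect,v1) | N1.N0=(suspect,v1) N1.N1=(alive,v0) N1.N2=(suspect,v1)
Op 9: N2 marks N1=alive -> (alive,v1)
Op 10: gossip N0<->N1 -> N0.N0=(alive,v1) N0.N1=(alive,v1) N0.N2=(suspect,v1) | N1.N0=(suspect,v1) N1.N1=(alive,v1) N1.N2=(suspect,v1)
Op 11: gossip N2<->N1 -> N2.N0=(suspect,v1) N2.N1=(alive,v1) N2.N2=(suspect,v1) | N1.N0=(suspect,v1) N1.N1=(alive,v1) N1.N2=(suspect,v1)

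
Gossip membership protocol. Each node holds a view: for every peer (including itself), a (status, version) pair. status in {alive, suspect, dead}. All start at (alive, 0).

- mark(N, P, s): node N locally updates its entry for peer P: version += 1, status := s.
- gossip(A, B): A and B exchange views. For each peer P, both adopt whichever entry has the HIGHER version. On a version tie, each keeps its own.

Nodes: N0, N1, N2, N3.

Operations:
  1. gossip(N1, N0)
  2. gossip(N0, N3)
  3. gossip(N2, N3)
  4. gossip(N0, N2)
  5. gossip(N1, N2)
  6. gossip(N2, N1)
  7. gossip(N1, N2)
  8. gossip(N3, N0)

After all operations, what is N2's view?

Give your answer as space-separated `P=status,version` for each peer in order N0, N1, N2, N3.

Op 1: gossip N1<->N0 -> N1.N0=(alive,v0) N1.N1=(alive,v0) N1.N2=(alive,v0) N1.N3=(alive,v0) | N0.N0=(alive,v0) N0.N1=(alive,v0) N0.N2=(alive,v0) N0.N3=(alive,v0)
Op 2: gossip N0<->N3 -> N0.N0=(alive,v0) N0.N1=(alive,v0) N0.N2=(alive,v0) N0.N3=(alive,v0) | N3.N0=(alive,v0) N3.N1=(alive,v0) N3.N2=(alive,v0) N3.N3=(alive,v0)
Op 3: gossip N2<->N3 -> N2.N0=(alive,v0) N2.N1=(alive,v0) N2.N2=(alive,v0) N2.N3=(alive,v0) | N3.N0=(alive,v0) N3.N1=(alive,v0) N3.N2=(alive,v0) N3.N3=(alive,v0)
Op 4: gossip N0<->N2 -> N0.N0=(alive,v0) N0.N1=(alive,v0) N0.N2=(alive,v0) N0.N3=(alive,v0) | N2.N0=(alive,v0) N2.N1=(alive,v0) N2.N2=(alive,v0) N2.N3=(alive,v0)
Op 5: gossip N1<->N2 -> N1.N0=(alive,v0) N1.N1=(alive,v0) N1.N2=(alive,v0) N1.N3=(alive,v0) | N2.N0=(alive,v0) N2.N1=(alive,v0) N2.N2=(alive,v0) N2.N3=(alive,v0)
Op 6: gossip N2<->N1 -> N2.N0=(alive,v0) N2.N1=(alive,v0) N2.N2=(alive,v0) N2.N3=(alive,v0) | N1.N0=(alive,v0) N1.N1=(alive,v0) N1.N2=(alive,v0) N1.N3=(alive,v0)
Op 7: gossip N1<->N2 -> N1.N0=(alive,v0) N1.N1=(alive,v0) N1.N2=(alive,v0) N1.N3=(alive,v0) | N2.N0=(alive,v0) N2.N1=(alive,v0) N2.N2=(alive,v0) N2.N3=(alive,v0)
Op 8: gossip N3<->N0 -> N3.N0=(alive,v0) N3.N1=(alive,v0) N3.N2=(alive,v0) N3.N3=(alive,v0) | N0.N0=(alive,v0) N0.N1=(alive,v0) N0.N2=(alive,v0) N0.N3=(alive,v0)

Answer: N0=alive,0 N1=alive,0 N2=alive,0 N3=alive,0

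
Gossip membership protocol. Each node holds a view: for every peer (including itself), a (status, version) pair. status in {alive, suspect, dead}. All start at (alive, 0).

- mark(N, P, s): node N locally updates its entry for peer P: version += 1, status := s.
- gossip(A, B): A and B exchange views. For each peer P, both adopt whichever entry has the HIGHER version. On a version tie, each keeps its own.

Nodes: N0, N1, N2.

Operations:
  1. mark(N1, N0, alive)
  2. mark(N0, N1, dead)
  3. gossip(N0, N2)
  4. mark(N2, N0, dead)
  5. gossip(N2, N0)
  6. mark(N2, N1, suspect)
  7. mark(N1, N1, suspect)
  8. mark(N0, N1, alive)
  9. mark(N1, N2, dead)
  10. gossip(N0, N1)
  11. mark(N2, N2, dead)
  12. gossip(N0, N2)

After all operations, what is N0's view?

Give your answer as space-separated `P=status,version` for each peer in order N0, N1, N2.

Op 1: N1 marks N0=alive -> (alive,v1)
Op 2: N0 marks N1=dead -> (dead,v1)
Op 3: gossip N0<->N2 -> N0.N0=(alive,v0) N0.N1=(dead,v1) N0.N2=(alive,v0) | N2.N0=(alive,v0) N2.N1=(dead,v1) N2.N2=(alive,v0)
Op 4: N2 marks N0=dead -> (dead,v1)
Op 5: gossip N2<->N0 -> N2.N0=(dead,v1) N2.N1=(dead,v1) N2.N2=(alive,v0) | N0.N0=(dead,v1) N0.N1=(dead,v1) N0.N2=(alive,v0)
Op 6: N2 marks N1=suspect -> (suspect,v2)
Op 7: N1 marks N1=suspect -> (suspect,v1)
Op 8: N0 marks N1=alive -> (alive,v2)
Op 9: N1 marks N2=dead -> (dead,v1)
Op 10: gossip N0<->N1 -> N0.N0=(dead,v1) N0.N1=(alive,v2) N0.N2=(dead,v1) | N1.N0=(alive,v1) N1.N1=(alive,v2) N1.N2=(dead,v1)
Op 11: N2 marks N2=dead -> (dead,v1)
Op 12: gossip N0<->N2 -> N0.N0=(dead,v1) N0.N1=(alive,v2) N0.N2=(dead,v1) | N2.N0=(dead,v1) N2.N1=(suspect,v2) N2.N2=(dead,v1)

Answer: N0=dead,1 N1=alive,2 N2=dead,1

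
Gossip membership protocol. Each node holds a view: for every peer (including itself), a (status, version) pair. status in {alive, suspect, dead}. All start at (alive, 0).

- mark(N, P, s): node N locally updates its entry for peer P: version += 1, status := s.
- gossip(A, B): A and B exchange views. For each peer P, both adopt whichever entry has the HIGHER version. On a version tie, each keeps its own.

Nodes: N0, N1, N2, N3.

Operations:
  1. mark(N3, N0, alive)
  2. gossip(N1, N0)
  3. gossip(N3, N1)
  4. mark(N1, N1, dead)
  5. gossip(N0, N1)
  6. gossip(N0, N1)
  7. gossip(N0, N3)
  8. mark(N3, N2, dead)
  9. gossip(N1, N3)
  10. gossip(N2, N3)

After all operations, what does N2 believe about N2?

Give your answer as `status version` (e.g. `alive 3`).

Answer: dead 1

Derivation:
Op 1: N3 marks N0=alive -> (alive,v1)
Op 2: gossip N1<->N0 -> N1.N0=(alive,v0) N1.N1=(alive,v0) N1.N2=(alive,v0) N1.N3=(alive,v0) | N0.N0=(alive,v0) N0.N1=(alive,v0) N0.N2=(alive,v0) N0.N3=(alive,v0)
Op 3: gossip N3<->N1 -> N3.N0=(alive,v1) N3.N1=(alive,v0) N3.N2=(alive,v0) N3.N3=(alive,v0) | N1.N0=(alive,v1) N1.N1=(alive,v0) N1.N2=(alive,v0) N1.N3=(alive,v0)
Op 4: N1 marks N1=dead -> (dead,v1)
Op 5: gossip N0<->N1 -> N0.N0=(alive,v1) N0.N1=(dead,v1) N0.N2=(alive,v0) N0.N3=(alive,v0) | N1.N0=(alive,v1) N1.N1=(dead,v1) N1.N2=(alive,v0) N1.N3=(alive,v0)
Op 6: gossip N0<->N1 -> N0.N0=(alive,v1) N0.N1=(dead,v1) N0.N2=(alive,v0) N0.N3=(alive,v0) | N1.N0=(alive,v1) N1.N1=(dead,v1) N1.N2=(alive,v0) N1.N3=(alive,v0)
Op 7: gossip N0<->N3 -> N0.N0=(alive,v1) N0.N1=(dead,v1) N0.N2=(alive,v0) N0.N3=(alive,v0) | N3.N0=(alive,v1) N3.N1=(dead,v1) N3.N2=(alive,v0) N3.N3=(alive,v0)
Op 8: N3 marks N2=dead -> (dead,v1)
Op 9: gossip N1<->N3 -> N1.N0=(alive,v1) N1.N1=(dead,v1) N1.N2=(dead,v1) N1.N3=(alive,v0) | N3.N0=(alive,v1) N3.N1=(dead,v1) N3.N2=(dead,v1) N3.N3=(alive,v0)
Op 10: gossip N2<->N3 -> N2.N0=(alive,v1) N2.N1=(dead,v1) N2.N2=(dead,v1) N2.N3=(alive,v0) | N3.N0=(alive,v1) N3.N1=(dead,v1) N3.N2=(dead,v1) N3.N3=(alive,v0)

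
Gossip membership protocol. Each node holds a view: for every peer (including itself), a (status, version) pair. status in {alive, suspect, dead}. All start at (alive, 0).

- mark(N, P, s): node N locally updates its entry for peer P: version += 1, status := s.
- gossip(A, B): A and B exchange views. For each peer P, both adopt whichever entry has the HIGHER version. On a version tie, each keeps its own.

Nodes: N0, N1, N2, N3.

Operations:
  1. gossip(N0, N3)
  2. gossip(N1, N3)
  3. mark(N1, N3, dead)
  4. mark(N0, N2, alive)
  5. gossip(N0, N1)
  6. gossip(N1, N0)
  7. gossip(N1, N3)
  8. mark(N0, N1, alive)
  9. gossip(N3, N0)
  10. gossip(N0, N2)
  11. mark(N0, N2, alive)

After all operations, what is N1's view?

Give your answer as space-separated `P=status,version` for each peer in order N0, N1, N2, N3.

Answer: N0=alive,0 N1=alive,0 N2=alive,1 N3=dead,1

Derivation:
Op 1: gossip N0<->N3 -> N0.N0=(alive,v0) N0.N1=(alive,v0) N0.N2=(alive,v0) N0.N3=(alive,v0) | N3.N0=(alive,v0) N3.N1=(alive,v0) N3.N2=(alive,v0) N3.N3=(alive,v0)
Op 2: gossip N1<->N3 -> N1.N0=(alive,v0) N1.N1=(alive,v0) N1.N2=(alive,v0) N1.N3=(alive,v0) | N3.N0=(alive,v0) N3.N1=(alive,v0) N3.N2=(alive,v0) N3.N3=(alive,v0)
Op 3: N1 marks N3=dead -> (dead,v1)
Op 4: N0 marks N2=alive -> (alive,v1)
Op 5: gossip N0<->N1 -> N0.N0=(alive,v0) N0.N1=(alive,v0) N0.N2=(alive,v1) N0.N3=(dead,v1) | N1.N0=(alive,v0) N1.N1=(alive,v0) N1.N2=(alive,v1) N1.N3=(dead,v1)
Op 6: gossip N1<->N0 -> N1.N0=(alive,v0) N1.N1=(alive,v0) N1.N2=(alive,v1) N1.N3=(dead,v1) | N0.N0=(alive,v0) N0.N1=(alive,v0) N0.N2=(alive,v1) N0.N3=(dead,v1)
Op 7: gossip N1<->N3 -> N1.N0=(alive,v0) N1.N1=(alive,v0) N1.N2=(alive,v1) N1.N3=(dead,v1) | N3.N0=(alive,v0) N3.N1=(alive,v0) N3.N2=(alive,v1) N3.N3=(dead,v1)
Op 8: N0 marks N1=alive -> (alive,v1)
Op 9: gossip N3<->N0 -> N3.N0=(alive,v0) N3.N1=(alive,v1) N3.N2=(alive,v1) N3.N3=(dead,v1) | N0.N0=(alive,v0) N0.N1=(alive,v1) N0.N2=(alive,v1) N0.N3=(dead,v1)
Op 10: gossip N0<->N2 -> N0.N0=(alive,v0) N0.N1=(alive,v1) N0.N2=(alive,v1) N0.N3=(dead,v1) | N2.N0=(alive,v0) N2.N1=(alive,v1) N2.N2=(alive,v1) N2.N3=(dead,v1)
Op 11: N0 marks N2=alive -> (alive,v2)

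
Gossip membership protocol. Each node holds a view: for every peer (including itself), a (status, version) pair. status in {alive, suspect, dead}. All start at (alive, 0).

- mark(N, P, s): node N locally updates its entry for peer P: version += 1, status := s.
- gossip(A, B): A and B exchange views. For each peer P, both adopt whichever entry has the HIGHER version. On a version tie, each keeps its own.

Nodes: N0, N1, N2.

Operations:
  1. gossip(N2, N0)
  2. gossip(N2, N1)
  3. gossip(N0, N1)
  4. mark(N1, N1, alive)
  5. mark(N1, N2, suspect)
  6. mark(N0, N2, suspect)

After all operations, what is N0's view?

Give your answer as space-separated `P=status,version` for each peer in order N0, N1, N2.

Answer: N0=alive,0 N1=alive,0 N2=suspect,1

Derivation:
Op 1: gossip N2<->N0 -> N2.N0=(alive,v0) N2.N1=(alive,v0) N2.N2=(alive,v0) | N0.N0=(alive,v0) N0.N1=(alive,v0) N0.N2=(alive,v0)
Op 2: gossip N2<->N1 -> N2.N0=(alive,v0) N2.N1=(alive,v0) N2.N2=(alive,v0) | N1.N0=(alive,v0) N1.N1=(alive,v0) N1.N2=(alive,v0)
Op 3: gossip N0<->N1 -> N0.N0=(alive,v0) N0.N1=(alive,v0) N0.N2=(alive,v0) | N1.N0=(alive,v0) N1.N1=(alive,v0) N1.N2=(alive,v0)
Op 4: N1 marks N1=alive -> (alive,v1)
Op 5: N1 marks N2=suspect -> (suspect,v1)
Op 6: N0 marks N2=suspect -> (suspect,v1)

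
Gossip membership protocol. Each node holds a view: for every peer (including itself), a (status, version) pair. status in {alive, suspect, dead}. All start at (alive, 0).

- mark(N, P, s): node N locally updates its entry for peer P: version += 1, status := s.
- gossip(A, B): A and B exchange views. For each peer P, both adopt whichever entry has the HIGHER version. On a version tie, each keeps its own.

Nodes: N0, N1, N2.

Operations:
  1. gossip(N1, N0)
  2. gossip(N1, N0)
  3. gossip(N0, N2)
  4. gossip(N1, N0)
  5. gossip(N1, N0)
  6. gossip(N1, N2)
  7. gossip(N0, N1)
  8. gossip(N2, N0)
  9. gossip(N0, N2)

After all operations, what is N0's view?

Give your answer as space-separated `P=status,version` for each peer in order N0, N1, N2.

Op 1: gossip N1<->N0 -> N1.N0=(alive,v0) N1.N1=(alive,v0) N1.N2=(alive,v0) | N0.N0=(alive,v0) N0.N1=(alive,v0) N0.N2=(alive,v0)
Op 2: gossip N1<->N0 -> N1.N0=(alive,v0) N1.N1=(alive,v0) N1.N2=(alive,v0) | N0.N0=(alive,v0) N0.N1=(alive,v0) N0.N2=(alive,v0)
Op 3: gossip N0<->N2 -> N0.N0=(alive,v0) N0.N1=(alive,v0) N0.N2=(alive,v0) | N2.N0=(alive,v0) N2.N1=(alive,v0) N2.N2=(alive,v0)
Op 4: gossip N1<->N0 -> N1.N0=(alive,v0) N1.N1=(alive,v0) N1.N2=(alive,v0) | N0.N0=(alive,v0) N0.N1=(alive,v0) N0.N2=(alive,v0)
Op 5: gossip N1<->N0 -> N1.N0=(alive,v0) N1.N1=(alive,v0) N1.N2=(alive,v0) | N0.N0=(alive,v0) N0.N1=(alive,v0) N0.N2=(alive,v0)
Op 6: gossip N1<->N2 -> N1.N0=(alive,v0) N1.N1=(alive,v0) N1.N2=(alive,v0) | N2.N0=(alive,v0) N2.N1=(alive,v0) N2.N2=(alive,v0)
Op 7: gossip N0<->N1 -> N0.N0=(alive,v0) N0.N1=(alive,v0) N0.N2=(alive,v0) | N1.N0=(alive,v0) N1.N1=(alive,v0) N1.N2=(alive,v0)
Op 8: gossip N2<->N0 -> N2.N0=(alive,v0) N2.N1=(alive,v0) N2.N2=(alive,v0) | N0.N0=(alive,v0) N0.N1=(alive,v0) N0.N2=(alive,v0)
Op 9: gossip N0<->N2 -> N0.N0=(alive,v0) N0.N1=(alive,v0) N0.N2=(alive,v0) | N2.N0=(alive,v0) N2.N1=(alive,v0) N2.N2=(alive,v0)

Answer: N0=alive,0 N1=alive,0 N2=alive,0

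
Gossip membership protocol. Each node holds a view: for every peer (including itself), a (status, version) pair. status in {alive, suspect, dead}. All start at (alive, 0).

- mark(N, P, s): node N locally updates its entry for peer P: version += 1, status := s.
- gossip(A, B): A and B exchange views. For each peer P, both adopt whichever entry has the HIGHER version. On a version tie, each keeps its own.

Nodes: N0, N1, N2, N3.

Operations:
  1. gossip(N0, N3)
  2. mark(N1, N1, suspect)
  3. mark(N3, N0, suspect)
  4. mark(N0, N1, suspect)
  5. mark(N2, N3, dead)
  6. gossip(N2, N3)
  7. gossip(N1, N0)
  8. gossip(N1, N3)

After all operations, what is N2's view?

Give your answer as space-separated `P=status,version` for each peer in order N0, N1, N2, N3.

Op 1: gossip N0<->N3 -> N0.N0=(alive,v0) N0.N1=(alive,v0) N0.N2=(alive,v0) N0.N3=(alive,v0) | N3.N0=(alive,v0) N3.N1=(alive,v0) N3.N2=(alive,v0) N3.N3=(alive,v0)
Op 2: N1 marks N1=suspect -> (suspect,v1)
Op 3: N3 marks N0=suspect -> (suspect,v1)
Op 4: N0 marks N1=suspect -> (suspect,v1)
Op 5: N2 marks N3=dead -> (dead,v1)
Op 6: gossip N2<->N3 -> N2.N0=(suspect,v1) N2.N1=(alive,v0) N2.N2=(alive,v0) N2.N3=(dead,v1) | N3.N0=(suspect,v1) N3.N1=(alive,v0) N3.N2=(alive,v0) N3.N3=(dead,v1)
Op 7: gossip N1<->N0 -> N1.N0=(alive,v0) N1.N1=(suspect,v1) N1.N2=(alive,v0) N1.N3=(alive,v0) | N0.N0=(alive,v0) N0.N1=(suspect,v1) N0.N2=(alive,v0) N0.N3=(alive,v0)
Op 8: gossip N1<->N3 -> N1.N0=(suspect,v1) N1.N1=(suspect,v1) N1.N2=(alive,v0) N1.N3=(dead,v1) | N3.N0=(suspect,v1) N3.N1=(suspect,v1) N3.N2=(alive,v0) N3.N3=(dead,v1)

Answer: N0=suspect,1 N1=alive,0 N2=alive,0 N3=dead,1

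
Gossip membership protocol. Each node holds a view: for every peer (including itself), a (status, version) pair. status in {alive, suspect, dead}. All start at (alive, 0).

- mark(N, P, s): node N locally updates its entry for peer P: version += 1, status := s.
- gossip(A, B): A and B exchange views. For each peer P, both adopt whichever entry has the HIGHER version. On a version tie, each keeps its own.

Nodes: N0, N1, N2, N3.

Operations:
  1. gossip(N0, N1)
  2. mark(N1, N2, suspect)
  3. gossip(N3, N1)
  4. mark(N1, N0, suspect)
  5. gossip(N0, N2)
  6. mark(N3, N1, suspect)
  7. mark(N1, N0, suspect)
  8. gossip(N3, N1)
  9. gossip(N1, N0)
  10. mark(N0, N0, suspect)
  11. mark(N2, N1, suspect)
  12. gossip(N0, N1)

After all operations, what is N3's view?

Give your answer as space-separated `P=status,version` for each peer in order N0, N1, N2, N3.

Answer: N0=suspect,2 N1=suspect,1 N2=suspect,1 N3=alive,0

Derivation:
Op 1: gossip N0<->N1 -> N0.N0=(alive,v0) N0.N1=(alive,v0) N0.N2=(alive,v0) N0.N3=(alive,v0) | N1.N0=(alive,v0) N1.N1=(alive,v0) N1.N2=(alive,v0) N1.N3=(alive,v0)
Op 2: N1 marks N2=suspect -> (suspect,v1)
Op 3: gossip N3<->N1 -> N3.N0=(alive,v0) N3.N1=(alive,v0) N3.N2=(suspect,v1) N3.N3=(alive,v0) | N1.N0=(alive,v0) N1.N1=(alive,v0) N1.N2=(suspect,v1) N1.N3=(alive,v0)
Op 4: N1 marks N0=suspect -> (suspect,v1)
Op 5: gossip N0<->N2 -> N0.N0=(alive,v0) N0.N1=(alive,v0) N0.N2=(alive,v0) N0.N3=(alive,v0) | N2.N0=(alive,v0) N2.N1=(alive,v0) N2.N2=(alive,v0) N2.N3=(alive,v0)
Op 6: N3 marks N1=suspect -> (suspect,v1)
Op 7: N1 marks N0=suspect -> (suspect,v2)
Op 8: gossip N3<->N1 -> N3.N0=(suspect,v2) N3.N1=(suspect,v1) N3.N2=(suspect,v1) N3.N3=(alive,v0) | N1.N0=(suspect,v2) N1.N1=(suspect,v1) N1.N2=(suspect,v1) N1.N3=(alive,v0)
Op 9: gossip N1<->N0 -> N1.N0=(suspect,v2) N1.N1=(suspect,v1) N1.N2=(suspect,v1) N1.N3=(alive,v0) | N0.N0=(suspect,v2) N0.N1=(suspect,v1) N0.N2=(suspect,v1) N0.N3=(alive,v0)
Op 10: N0 marks N0=suspect -> (suspect,v3)
Op 11: N2 marks N1=suspect -> (suspect,v1)
Op 12: gossip N0<->N1 -> N0.N0=(suspect,v3) N0.N1=(suspect,v1) N0.N2=(suspect,v1) N0.N3=(alive,v0) | N1.N0=(suspect,v3) N1.N1=(suspect,v1) N1.N2=(suspect,v1) N1.N3=(alive,v0)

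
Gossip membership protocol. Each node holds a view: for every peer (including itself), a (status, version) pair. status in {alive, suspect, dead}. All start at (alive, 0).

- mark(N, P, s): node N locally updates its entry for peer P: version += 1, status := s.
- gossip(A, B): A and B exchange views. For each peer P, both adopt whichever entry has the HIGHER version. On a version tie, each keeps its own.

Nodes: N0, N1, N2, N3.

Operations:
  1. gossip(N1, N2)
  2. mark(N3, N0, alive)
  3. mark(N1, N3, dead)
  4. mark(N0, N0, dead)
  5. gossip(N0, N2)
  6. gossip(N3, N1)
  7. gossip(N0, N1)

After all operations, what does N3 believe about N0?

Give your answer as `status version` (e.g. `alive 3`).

Op 1: gossip N1<->N2 -> N1.N0=(alive,v0) N1.N1=(alive,v0) N1.N2=(alive,v0) N1.N3=(alive,v0) | N2.N0=(alive,v0) N2.N1=(alive,v0) N2.N2=(alive,v0) N2.N3=(alive,v0)
Op 2: N3 marks N0=alive -> (alive,v1)
Op 3: N1 marks N3=dead -> (dead,v1)
Op 4: N0 marks N0=dead -> (dead,v1)
Op 5: gossip N0<->N2 -> N0.N0=(dead,v1) N0.N1=(alive,v0) N0.N2=(alive,v0) N0.N3=(alive,v0) | N2.N0=(dead,v1) N2.N1=(alive,v0) N2.N2=(alive,v0) N2.N3=(alive,v0)
Op 6: gossip N3<->N1 -> N3.N0=(alive,v1) N3.N1=(alive,v0) N3.N2=(alive,v0) N3.N3=(dead,v1) | N1.N0=(alive,v1) N1.N1=(alive,v0) N1.N2=(alive,v0) N1.N3=(dead,v1)
Op 7: gossip N0<->N1 -> N0.N0=(dead,v1) N0.N1=(alive,v0) N0.N2=(alive,v0) N0.N3=(dead,v1) | N1.N0=(alive,v1) N1.N1=(alive,v0) N1.N2=(alive,v0) N1.N3=(dead,v1)

Answer: alive 1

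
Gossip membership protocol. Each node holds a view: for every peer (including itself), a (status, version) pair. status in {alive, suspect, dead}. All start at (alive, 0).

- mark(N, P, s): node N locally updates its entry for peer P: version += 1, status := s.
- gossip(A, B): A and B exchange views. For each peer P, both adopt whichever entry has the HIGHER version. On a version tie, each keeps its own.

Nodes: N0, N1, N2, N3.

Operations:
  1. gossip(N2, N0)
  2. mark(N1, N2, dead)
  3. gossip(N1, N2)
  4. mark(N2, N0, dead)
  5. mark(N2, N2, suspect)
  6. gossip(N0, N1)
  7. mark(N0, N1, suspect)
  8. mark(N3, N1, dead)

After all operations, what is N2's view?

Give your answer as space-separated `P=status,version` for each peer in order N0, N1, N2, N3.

Answer: N0=dead,1 N1=alive,0 N2=suspect,2 N3=alive,0

Derivation:
Op 1: gossip N2<->N0 -> N2.N0=(alive,v0) N2.N1=(alive,v0) N2.N2=(alive,v0) N2.N3=(alive,v0) | N0.N0=(alive,v0) N0.N1=(alive,v0) N0.N2=(alive,v0) N0.N3=(alive,v0)
Op 2: N1 marks N2=dead -> (dead,v1)
Op 3: gossip N1<->N2 -> N1.N0=(alive,v0) N1.N1=(alive,v0) N1.N2=(dead,v1) N1.N3=(alive,v0) | N2.N0=(alive,v0) N2.N1=(alive,v0) N2.N2=(dead,v1) N2.N3=(alive,v0)
Op 4: N2 marks N0=dead -> (dead,v1)
Op 5: N2 marks N2=suspect -> (suspect,v2)
Op 6: gossip N0<->N1 -> N0.N0=(alive,v0) N0.N1=(alive,v0) N0.N2=(dead,v1) N0.N3=(alive,v0) | N1.N0=(alive,v0) N1.N1=(alive,v0) N1.N2=(dead,v1) N1.N3=(alive,v0)
Op 7: N0 marks N1=suspect -> (suspect,v1)
Op 8: N3 marks N1=dead -> (dead,v1)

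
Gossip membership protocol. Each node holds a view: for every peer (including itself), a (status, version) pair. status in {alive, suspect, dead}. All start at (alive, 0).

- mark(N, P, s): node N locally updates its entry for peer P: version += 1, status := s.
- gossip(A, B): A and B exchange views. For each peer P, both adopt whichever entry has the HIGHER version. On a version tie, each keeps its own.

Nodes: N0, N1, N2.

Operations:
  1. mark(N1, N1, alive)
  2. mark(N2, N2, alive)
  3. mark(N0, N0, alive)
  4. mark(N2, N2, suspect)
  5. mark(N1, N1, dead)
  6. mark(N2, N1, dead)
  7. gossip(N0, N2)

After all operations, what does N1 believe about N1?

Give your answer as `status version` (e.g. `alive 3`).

Answer: dead 2

Derivation:
Op 1: N1 marks N1=alive -> (alive,v1)
Op 2: N2 marks N2=alive -> (alive,v1)
Op 3: N0 marks N0=alive -> (alive,v1)
Op 4: N2 marks N2=suspect -> (suspect,v2)
Op 5: N1 marks N1=dead -> (dead,v2)
Op 6: N2 marks N1=dead -> (dead,v1)
Op 7: gossip N0<->N2 -> N0.N0=(alive,v1) N0.N1=(dead,v1) N0.N2=(suspect,v2) | N2.N0=(alive,v1) N2.N1=(dead,v1) N2.N2=(suspect,v2)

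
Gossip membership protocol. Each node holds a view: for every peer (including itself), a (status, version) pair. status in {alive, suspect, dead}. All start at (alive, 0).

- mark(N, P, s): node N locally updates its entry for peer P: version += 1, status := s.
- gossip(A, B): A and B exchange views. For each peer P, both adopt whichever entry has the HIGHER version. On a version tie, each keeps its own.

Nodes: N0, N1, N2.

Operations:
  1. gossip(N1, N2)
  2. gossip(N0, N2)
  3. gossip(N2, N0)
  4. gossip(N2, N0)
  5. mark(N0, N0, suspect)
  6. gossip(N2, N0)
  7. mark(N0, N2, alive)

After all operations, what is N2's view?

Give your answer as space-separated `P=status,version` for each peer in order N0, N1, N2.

Op 1: gossip N1<->N2 -> N1.N0=(alive,v0) N1.N1=(alive,v0) N1.N2=(alive,v0) | N2.N0=(alive,v0) N2.N1=(alive,v0) N2.N2=(alive,v0)
Op 2: gossip N0<->N2 -> N0.N0=(alive,v0) N0.N1=(alive,v0) N0.N2=(alive,v0) | N2.N0=(alive,v0) N2.N1=(alive,v0) N2.N2=(alive,v0)
Op 3: gossip N2<->N0 -> N2.N0=(alive,v0) N2.N1=(alive,v0) N2.N2=(alive,v0) | N0.N0=(alive,v0) N0.N1=(alive,v0) N0.N2=(alive,v0)
Op 4: gossip N2<->N0 -> N2.N0=(alive,v0) N2.N1=(alive,v0) N2.N2=(alive,v0) | N0.N0=(alive,v0) N0.N1=(alive,v0) N0.N2=(alive,v0)
Op 5: N0 marks N0=suspect -> (suspect,v1)
Op 6: gossip N2<->N0 -> N2.N0=(suspect,v1) N2.N1=(alive,v0) N2.N2=(alive,v0) | N0.N0=(suspect,v1) N0.N1=(alive,v0) N0.N2=(alive,v0)
Op 7: N0 marks N2=alive -> (alive,v1)

Answer: N0=suspect,1 N1=alive,0 N2=alive,0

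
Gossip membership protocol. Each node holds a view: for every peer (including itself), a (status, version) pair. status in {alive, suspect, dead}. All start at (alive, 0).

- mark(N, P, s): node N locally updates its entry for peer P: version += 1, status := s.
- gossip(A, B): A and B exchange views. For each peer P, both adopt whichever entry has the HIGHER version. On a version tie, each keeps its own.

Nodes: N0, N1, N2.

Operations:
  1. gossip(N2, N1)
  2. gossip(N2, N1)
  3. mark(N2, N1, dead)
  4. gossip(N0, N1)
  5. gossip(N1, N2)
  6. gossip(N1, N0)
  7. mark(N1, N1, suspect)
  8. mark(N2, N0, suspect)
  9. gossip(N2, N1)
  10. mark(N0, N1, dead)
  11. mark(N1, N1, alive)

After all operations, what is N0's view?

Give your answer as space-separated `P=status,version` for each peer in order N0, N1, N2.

Answer: N0=alive,0 N1=dead,2 N2=alive,0

Derivation:
Op 1: gossip N2<->N1 -> N2.N0=(alive,v0) N2.N1=(alive,v0) N2.N2=(alive,v0) | N1.N0=(alive,v0) N1.N1=(alive,v0) N1.N2=(alive,v0)
Op 2: gossip N2<->N1 -> N2.N0=(alive,v0) N2.N1=(alive,v0) N2.N2=(alive,v0) | N1.N0=(alive,v0) N1.N1=(alive,v0) N1.N2=(alive,v0)
Op 3: N2 marks N1=dead -> (dead,v1)
Op 4: gossip N0<->N1 -> N0.N0=(alive,v0) N0.N1=(alive,v0) N0.N2=(alive,v0) | N1.N0=(alive,v0) N1.N1=(alive,v0) N1.N2=(alive,v0)
Op 5: gossip N1<->N2 -> N1.N0=(alive,v0) N1.N1=(dead,v1) N1.N2=(alive,v0) | N2.N0=(alive,v0) N2.N1=(dead,v1) N2.N2=(alive,v0)
Op 6: gossip N1<->N0 -> N1.N0=(alive,v0) N1.N1=(dead,v1) N1.N2=(alive,v0) | N0.N0=(alive,v0) N0.N1=(dead,v1) N0.N2=(alive,v0)
Op 7: N1 marks N1=suspect -> (suspect,v2)
Op 8: N2 marks N0=suspect -> (suspect,v1)
Op 9: gossip N2<->N1 -> N2.N0=(suspect,v1) N2.N1=(suspect,v2) N2.N2=(alive,v0) | N1.N0=(suspect,v1) N1.N1=(suspect,v2) N1.N2=(alive,v0)
Op 10: N0 marks N1=dead -> (dead,v2)
Op 11: N1 marks N1=alive -> (alive,v3)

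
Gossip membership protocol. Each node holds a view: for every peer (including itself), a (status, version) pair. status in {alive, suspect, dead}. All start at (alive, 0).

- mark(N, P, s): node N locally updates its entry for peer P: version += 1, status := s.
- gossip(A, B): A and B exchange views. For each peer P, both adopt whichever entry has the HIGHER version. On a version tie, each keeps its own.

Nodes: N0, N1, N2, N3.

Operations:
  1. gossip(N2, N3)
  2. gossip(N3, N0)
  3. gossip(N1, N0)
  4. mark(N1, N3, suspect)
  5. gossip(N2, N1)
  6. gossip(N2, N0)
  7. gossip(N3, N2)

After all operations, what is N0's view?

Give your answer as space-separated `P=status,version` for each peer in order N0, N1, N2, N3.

Op 1: gossip N2<->N3 -> N2.N0=(alive,v0) N2.N1=(alive,v0) N2.N2=(alive,v0) N2.N3=(alive,v0) | N3.N0=(alive,v0) N3.N1=(alive,v0) N3.N2=(alive,v0) N3.N3=(alive,v0)
Op 2: gossip N3<->N0 -> N3.N0=(alive,v0) N3.N1=(alive,v0) N3.N2=(alive,v0) N3.N3=(alive,v0) | N0.N0=(alive,v0) N0.N1=(alive,v0) N0.N2=(alive,v0) N0.N3=(alive,v0)
Op 3: gossip N1<->N0 -> N1.N0=(alive,v0) N1.N1=(alive,v0) N1.N2=(alive,v0) N1.N3=(alive,v0) | N0.N0=(alive,v0) N0.N1=(alive,v0) N0.N2=(alive,v0) N0.N3=(alive,v0)
Op 4: N1 marks N3=suspect -> (suspect,v1)
Op 5: gossip N2<->N1 -> N2.N0=(alive,v0) N2.N1=(alive,v0) N2.N2=(alive,v0) N2.N3=(suspect,v1) | N1.N0=(alive,v0) N1.N1=(alive,v0) N1.N2=(alive,v0) N1.N3=(suspect,v1)
Op 6: gossip N2<->N0 -> N2.N0=(alive,v0) N2.N1=(alive,v0) N2.N2=(alive,v0) N2.N3=(suspect,v1) | N0.N0=(alive,v0) N0.N1=(alive,v0) N0.N2=(alive,v0) N0.N3=(suspect,v1)
Op 7: gossip N3<->N2 -> N3.N0=(alive,v0) N3.N1=(alive,v0) N3.N2=(alive,v0) N3.N3=(suspect,v1) | N2.N0=(alive,v0) N2.N1=(alive,v0) N2.N2=(alive,v0) N2.N3=(suspect,v1)

Answer: N0=alive,0 N1=alive,0 N2=alive,0 N3=suspect,1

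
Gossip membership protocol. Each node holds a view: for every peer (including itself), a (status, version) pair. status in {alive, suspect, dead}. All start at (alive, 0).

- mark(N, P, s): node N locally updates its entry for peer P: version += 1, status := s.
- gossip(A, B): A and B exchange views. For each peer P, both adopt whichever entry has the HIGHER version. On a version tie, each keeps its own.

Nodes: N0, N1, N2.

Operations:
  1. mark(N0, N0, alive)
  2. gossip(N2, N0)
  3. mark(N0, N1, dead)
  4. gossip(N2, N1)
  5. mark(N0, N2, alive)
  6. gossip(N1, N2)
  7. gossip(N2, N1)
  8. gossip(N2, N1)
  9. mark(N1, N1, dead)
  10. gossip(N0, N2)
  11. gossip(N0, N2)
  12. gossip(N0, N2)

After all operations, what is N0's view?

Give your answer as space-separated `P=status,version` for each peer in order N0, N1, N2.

Answer: N0=alive,1 N1=dead,1 N2=alive,1

Derivation:
Op 1: N0 marks N0=alive -> (alive,v1)
Op 2: gossip N2<->N0 -> N2.N0=(alive,v1) N2.N1=(alive,v0) N2.N2=(alive,v0) | N0.N0=(alive,v1) N0.N1=(alive,v0) N0.N2=(alive,v0)
Op 3: N0 marks N1=dead -> (dead,v1)
Op 4: gossip N2<->N1 -> N2.N0=(alive,v1) N2.N1=(alive,v0) N2.N2=(alive,v0) | N1.N0=(alive,v1) N1.N1=(alive,v0) N1.N2=(alive,v0)
Op 5: N0 marks N2=alive -> (alive,v1)
Op 6: gossip N1<->N2 -> N1.N0=(alive,v1) N1.N1=(alive,v0) N1.N2=(alive,v0) | N2.N0=(alive,v1) N2.N1=(alive,v0) N2.N2=(alive,v0)
Op 7: gossip N2<->N1 -> N2.N0=(alive,v1) N2.N1=(alive,v0) N2.N2=(alive,v0) | N1.N0=(alive,v1) N1.N1=(alive,v0) N1.N2=(alive,v0)
Op 8: gossip N2<->N1 -> N2.N0=(alive,v1) N2.N1=(alive,v0) N2.N2=(alive,v0) | N1.N0=(alive,v1) N1.N1=(alive,v0) N1.N2=(alive,v0)
Op 9: N1 marks N1=dead -> (dead,v1)
Op 10: gossip N0<->N2 -> N0.N0=(alive,v1) N0.N1=(dead,v1) N0.N2=(alive,v1) | N2.N0=(alive,v1) N2.N1=(dead,v1) N2.N2=(alive,v1)
Op 11: gossip N0<->N2 -> N0.N0=(alive,v1) N0.N1=(dead,v1) N0.N2=(alive,v1) | N2.N0=(alive,v1) N2.N1=(dead,v1) N2.N2=(alive,v1)
Op 12: gossip N0<->N2 -> N0.N0=(alive,v1) N0.N1=(dead,v1) N0.N2=(alive,v1) | N2.N0=(alive,v1) N2.N1=(dead,v1) N2.N2=(alive,v1)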